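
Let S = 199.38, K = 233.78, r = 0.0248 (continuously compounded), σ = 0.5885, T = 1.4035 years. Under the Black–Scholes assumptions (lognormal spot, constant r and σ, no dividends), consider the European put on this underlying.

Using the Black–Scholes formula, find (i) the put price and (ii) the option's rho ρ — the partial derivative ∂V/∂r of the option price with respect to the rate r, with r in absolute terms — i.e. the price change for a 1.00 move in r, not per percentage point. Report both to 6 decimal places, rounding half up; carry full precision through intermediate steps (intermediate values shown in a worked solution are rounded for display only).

price = 72.034152
ρ = -222.103322

σ√T = 0.5885·√1.4035 = 0.697192
d₁ = (ln(S/K) + (r+σ²/2)T) / (σ√T) = (ln(199.38/233.78) + (0.0248+0.5885²/2)·1.4035) / 0.697192 = (-0.159168 + 0.277845) / 0.697192 = 0.170222
d₂ = d₁ − σ√T = 0.170222 − 0.697192 = -0.526970
e^{−rT} = e^{−0.0248·1.4035} = 0.965792
N(−d₁) = 0.432418,  N(−d₂) = 0.700893
Put price V = K·e^{−rT}·N(−d₂) − S·N(−d₁) = 158.249606 − 86.215455 = 72.034152
ρ = −K·T·e^{−rT}·N(−d₂) = -222.103322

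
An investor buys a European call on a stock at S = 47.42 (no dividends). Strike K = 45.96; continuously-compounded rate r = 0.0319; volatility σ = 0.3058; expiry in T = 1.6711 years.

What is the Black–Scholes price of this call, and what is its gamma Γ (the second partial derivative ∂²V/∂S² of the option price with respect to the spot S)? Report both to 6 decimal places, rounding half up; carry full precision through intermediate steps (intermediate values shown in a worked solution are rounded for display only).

price = 9.211990
Γ = 0.019553

σ√T = 0.3058·√1.6711 = 0.395311
d₁ = (ln(S/K) + (r+σ²/2)T) / (σ√T) = (ln(47.42/45.96) + (0.0319+0.3058²/2)·1.6711) / 0.395311 = (0.031273 + 0.131443) / 0.395311 = 0.411615
d₂ = d₁ − σ√T = 0.411615 − 0.395311 = 0.016305
e^{−rT} = e^{−0.0319·1.6711} = 0.948088
N(d₁) = 0.659689,  N(d₂) = 0.506504
Call price V = S·N(d₁) − K·e^{−rT}·N(d₂) = 31.282469 − 22.070479 = 9.211990
φ(d₁) = (1/√(2π))·e^{−d₁²/2} = 0.366538
Γ = φ(d₁) / (S·σ·√T) = 0.019553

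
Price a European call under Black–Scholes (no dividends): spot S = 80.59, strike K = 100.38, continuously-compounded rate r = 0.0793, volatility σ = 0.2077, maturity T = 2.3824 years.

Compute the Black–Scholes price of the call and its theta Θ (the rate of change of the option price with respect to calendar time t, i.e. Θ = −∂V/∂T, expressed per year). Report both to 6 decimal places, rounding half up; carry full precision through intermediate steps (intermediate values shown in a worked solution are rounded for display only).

price = 9.215372
Θ = -4.787963

σ√T = 0.2077·√2.3824 = 0.320585
d₁ = (ln(S/K) + (r+σ²/2)T) / (σ√T) = (ln(80.59/100.38) + (0.0793+0.2077²/2)·2.3824) / 0.320585 = (-0.219588 + 0.240312) / 0.320585 = 0.064642
d₂ = d₁ − σ√T = 0.064642 − 0.320585 = -0.255943
e^{−rT} = e^{−0.0793·2.3824} = 0.827849
N(d₁) = 0.525771,  N(d₂) = 0.398997
Call price V = S·N(d₁) − K·e^{−rT}·N(d₂) = 42.371857 − 33.156485 = 9.215372
φ(d₁) = (1/√(2π))·e^{−d₁²/2} = 0.398110
Θ = −S·φ(d₁)·σ/(2√T) − r·K·e^{−rT}·N(d₂) = −2.158654 − 2.629309 = -4.787963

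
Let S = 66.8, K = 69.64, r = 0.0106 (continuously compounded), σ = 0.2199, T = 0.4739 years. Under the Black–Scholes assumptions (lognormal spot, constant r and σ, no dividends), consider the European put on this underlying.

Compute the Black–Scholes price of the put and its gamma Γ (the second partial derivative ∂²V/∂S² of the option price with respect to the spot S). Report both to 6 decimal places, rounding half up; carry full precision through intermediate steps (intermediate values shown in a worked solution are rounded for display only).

σ√T = 0.2199·√0.4739 = 0.151380
d₁ = (ln(S/K) + (r+σ²/2)T) / (σ√T) = (ln(66.8/69.64) + (0.0106+0.2199²/2)·0.4739) / 0.151380 = (-0.041636 + 0.016481) / 0.151380 = -0.166169
d₂ = d₁ − σ√T = -0.166169 − 0.151380 = -0.317549
e^{−rT} = e^{−0.0106·0.4739} = 0.994989
N(−d₁) = 0.565988,  N(−d₂) = 0.624587
Put price V = K·e^{−rT}·N(−d₂) − S·N(−d₁) = 43.278266 − 37.808012 = 5.470254
φ(d₁) = (1/√(2π))·e^{−d₁²/2} = 0.393472
Γ = φ(d₁) / (S·σ·√T) = 0.038911

price = 5.470254
Γ = 0.038911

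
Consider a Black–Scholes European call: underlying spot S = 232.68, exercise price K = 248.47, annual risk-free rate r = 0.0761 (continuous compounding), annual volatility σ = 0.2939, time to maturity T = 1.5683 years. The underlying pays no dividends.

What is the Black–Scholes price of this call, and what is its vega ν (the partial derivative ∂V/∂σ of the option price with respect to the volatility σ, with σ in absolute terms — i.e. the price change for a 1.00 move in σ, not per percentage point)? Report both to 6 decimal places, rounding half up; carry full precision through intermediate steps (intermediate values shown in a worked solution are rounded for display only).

price = 39.514194
ν = 110.090657

σ√T = 0.2939·√1.5683 = 0.368056
d₁ = (ln(S/K) + (r+σ²/2)T) / (σ√T) = (ln(232.68/248.47) + (0.0761+0.2939²/2)·1.5683) / 0.368056 = (-0.065658 + 0.187080) / 0.368056 = 0.329902
d₂ = d₁ − σ√T = 0.329902 − 0.368056 = -0.038155
e^{−rT} = e^{−0.0761·1.5683} = 0.887499
N(d₁) = 0.629263,  N(d₂) = 0.484782
Call price V = S·N(d₁) − K·e^{−rT}·N(d₂) = 146.416876 − 106.902682 = 39.514194
φ(d₁) = (1/√(2π))·e^{−d₁²/2} = 0.377813
ν = S·φ(d₁)·√T = 110.090657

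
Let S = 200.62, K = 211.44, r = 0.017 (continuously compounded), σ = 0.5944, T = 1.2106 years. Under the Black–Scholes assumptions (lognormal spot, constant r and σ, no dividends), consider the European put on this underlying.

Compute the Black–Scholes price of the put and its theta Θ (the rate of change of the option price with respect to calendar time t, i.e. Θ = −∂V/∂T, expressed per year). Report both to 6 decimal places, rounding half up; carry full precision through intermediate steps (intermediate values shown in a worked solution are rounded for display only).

price = 55.576899
Θ = -18.522081

σ√T = 0.5944·√1.2106 = 0.654002
d₁ = (ln(S/K) + (r+σ²/2)T) / (σ√T) = (ln(200.62/211.44) + (0.017+0.5944²/2)·1.2106) / 0.654002 = (-0.052529 + 0.234440) / 0.654002 = 0.278150
d₂ = d₁ − σ√T = 0.278150 − 0.654002 = -0.375852
e^{−rT} = e^{−0.017·1.2106} = 0.979630
N(−d₁) = 0.390448,  N(−d₂) = 0.646486
Put price V = K·e^{−rT}·N(−d₂) − S·N(−d₁) = 133.908677 − 78.331778 = 55.576899
φ(d₁) = (1/√(2π))·e^{−d₁²/2} = 0.383804
Θ = −S·φ(d₁)·σ/(2√T) + r·K·e^{−rT}·N(−d₂) = −20.798528 + 2.276448 = -18.522081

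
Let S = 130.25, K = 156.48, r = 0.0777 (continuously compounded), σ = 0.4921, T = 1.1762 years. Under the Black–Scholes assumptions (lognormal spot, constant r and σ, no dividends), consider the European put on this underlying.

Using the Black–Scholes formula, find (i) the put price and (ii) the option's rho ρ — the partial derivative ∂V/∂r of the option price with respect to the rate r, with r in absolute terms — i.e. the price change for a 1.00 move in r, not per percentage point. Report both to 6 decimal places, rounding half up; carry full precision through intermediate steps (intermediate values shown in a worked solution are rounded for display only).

σ√T = 0.4921·√1.1762 = 0.533696
d₁ = (ln(S/K) + (r+σ²/2)T) / (σ√T) = (ln(130.25/156.48) + (0.0777+0.4921²/2)·1.1762) / 0.533696 = (-0.183473 + 0.233806) / 0.533696 = 0.094312
d₂ = d₁ − σ√T = 0.094312 − 0.533696 = -0.439384
e^{−rT} = e^{−0.0777·1.1762} = 0.912661
N(−d₁) = 0.462431,  N(−d₂) = 0.669808
Put price V = K·e^{−rT}·N(−d₂) − S·N(−d₁) = 95.657472 − 60.231594 = 35.425878
ρ = −K·T·e^{−rT}·N(−d₂) = -112.512319

price = 35.425878
ρ = -112.512319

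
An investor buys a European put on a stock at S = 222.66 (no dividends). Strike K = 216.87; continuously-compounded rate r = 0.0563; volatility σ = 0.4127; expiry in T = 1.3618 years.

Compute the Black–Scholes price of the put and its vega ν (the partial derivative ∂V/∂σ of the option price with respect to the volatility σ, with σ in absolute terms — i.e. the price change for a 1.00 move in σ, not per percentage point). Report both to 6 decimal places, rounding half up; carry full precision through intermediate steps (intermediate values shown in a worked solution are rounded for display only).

price = 30.298445
ν = 93.478562

σ√T = 0.4127·√1.3618 = 0.481605
d₁ = (ln(S/K) + (r+σ²/2)T) / (σ√T) = (ln(222.66/216.87) + (0.0563+0.4127²/2)·1.3618) / 0.481605 = (0.026348 + 0.192641) / 0.481605 = 0.454706
d₂ = d₁ − σ√T = 0.454706 − 0.481605 = -0.026899
e^{−rT} = e^{−0.0563·1.3618} = 0.926196
N(−d₁) = 0.324660,  N(−d₂) = 0.510730
Put price V = K·e^{−rT}·N(−d₂) − S·N(−d₁) = 102.587293 − 72.288848 = 30.298445
φ(d₁) = (1/√(2π))·e^{−d₁²/2} = 0.359760
ν = S·φ(d₁)·√T = 93.478562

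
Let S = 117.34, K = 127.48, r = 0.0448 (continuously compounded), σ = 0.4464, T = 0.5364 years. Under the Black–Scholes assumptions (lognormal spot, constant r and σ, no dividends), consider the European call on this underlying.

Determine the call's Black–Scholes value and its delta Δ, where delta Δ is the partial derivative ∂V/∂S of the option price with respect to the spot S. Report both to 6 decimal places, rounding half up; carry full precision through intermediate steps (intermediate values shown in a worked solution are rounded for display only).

price = 12.393413
Δ = 0.493401

σ√T = 0.4464·√0.5364 = 0.326940
d₁ = (ln(S/K) + (r+σ²/2)T) / (σ√T) = (ln(117.34/127.48) + (0.0448+0.4464²/2)·0.5364) / 0.326940 = (-0.082884 + 0.077476) / 0.326940 = -0.016541
d₂ = d₁ − σ√T = -0.016541 − 0.326940 = -0.343482
e^{−rT} = e^{−0.0448·0.5364} = 0.976256
N(d₁) = 0.493401,  N(d₂) = 0.365618
Call price V = S·N(d₁) − K·e^{−rT}·N(d₂) = 57.895700 − 45.502287 = 12.393413
Δ = N(d₁) = 0.493401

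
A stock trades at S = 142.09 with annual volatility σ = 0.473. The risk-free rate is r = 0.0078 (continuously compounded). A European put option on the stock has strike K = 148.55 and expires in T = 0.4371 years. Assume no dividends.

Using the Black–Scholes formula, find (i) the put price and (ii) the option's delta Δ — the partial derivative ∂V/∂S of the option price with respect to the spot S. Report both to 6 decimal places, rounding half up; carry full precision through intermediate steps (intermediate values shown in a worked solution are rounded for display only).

price = 21.155534
Δ = -0.489994

σ√T = 0.473·√0.4371 = 0.312717
d₁ = (ln(S/K) + (r+σ²/2)T) / (σ√T) = (ln(142.09/148.55) + (0.0078+0.473²/2)·0.4371) / 0.312717 = (-0.044461 + 0.052305) / 0.312717 = 0.025085
d₂ = d₁ − σ√T = 0.025085 − 0.312717 = -0.287632
e^{−rT} = e^{−0.0078·0.4371} = 0.996596
N(−d₁) = 0.489994,  N(−d₂) = 0.613186
Put price V = K·e^{−rT}·N(−d₂) − S·N(−d₁) = 90.778739 − 69.623206 = 21.155534
Δ = −N(−d₁) = -0.489994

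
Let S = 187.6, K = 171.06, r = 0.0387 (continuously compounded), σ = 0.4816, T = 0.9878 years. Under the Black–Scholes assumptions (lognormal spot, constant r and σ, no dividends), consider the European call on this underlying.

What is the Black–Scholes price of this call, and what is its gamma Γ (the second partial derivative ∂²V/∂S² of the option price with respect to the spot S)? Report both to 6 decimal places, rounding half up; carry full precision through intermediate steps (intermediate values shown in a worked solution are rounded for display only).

σ√T = 0.4816·√0.9878 = 0.478653
d₁ = (ln(S/K) + (r+σ²/2)T) / (σ√T) = (ln(187.6/171.06) + (0.0387+0.4816²/2)·0.9878) / 0.478653 = (0.092298 + 0.152782) / 0.478653 = 0.512020
d₂ = d₁ − σ√T = 0.512020 − 0.478653 = 0.033367
e^{−rT} = e^{−0.0387·0.9878} = 0.962494
N(d₁) = 0.695681,  N(d₂) = 0.513309
Call price V = S·N(d₁) − K·e^{−rT}·N(d₂) = 130.509842 − 84.513312 = 45.996530
φ(d₁) = (1/√(2π))·e^{−d₁²/2} = 0.349930
Γ = φ(d₁) / (S·σ·√T) = 0.003897

price = 45.996530
Γ = 0.003897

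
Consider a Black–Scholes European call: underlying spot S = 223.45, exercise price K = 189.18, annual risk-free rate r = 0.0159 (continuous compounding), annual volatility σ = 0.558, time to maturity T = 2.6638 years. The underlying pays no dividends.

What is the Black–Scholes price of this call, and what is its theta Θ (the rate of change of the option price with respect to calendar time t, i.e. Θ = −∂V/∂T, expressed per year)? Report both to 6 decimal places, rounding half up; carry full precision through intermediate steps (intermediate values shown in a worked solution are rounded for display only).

price = 93.855269
Θ = -13.238301

σ√T = 0.558·√2.6638 = 0.910720
d₁ = (ln(S/K) + (r+σ²/2)T) / (σ√T) = (ln(223.45/189.18) + (0.0159+0.558²/2)·2.6638) / 0.910720 = (0.166489 + 0.457060) / 0.910720 = 0.684677
d₂ = d₁ − σ√T = 0.684677 − 0.910720 = -0.226044
e^{−rT} = e^{−0.0159·2.6638} = 0.958530
N(d₁) = 0.753226,  N(d₂) = 0.410584
Call price V = S·N(d₁) − K·e^{−rT}·N(d₂) = 168.308348 − 74.453079 = 93.855269
φ(d₁) = (1/√(2π))·e^{−d₁²/2} = 0.315584
Θ = −S·φ(d₁)·σ/(2√T) − r·K·e^{−rT}·N(d₂) = −12.054497 − 1.183804 = -13.238301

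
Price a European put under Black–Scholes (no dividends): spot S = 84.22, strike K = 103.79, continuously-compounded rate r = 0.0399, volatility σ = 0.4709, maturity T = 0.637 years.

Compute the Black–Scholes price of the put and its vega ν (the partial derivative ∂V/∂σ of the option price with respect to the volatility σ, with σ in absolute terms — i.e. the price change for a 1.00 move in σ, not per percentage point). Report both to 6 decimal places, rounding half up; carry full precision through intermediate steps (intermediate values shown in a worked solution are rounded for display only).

price = 23.891732
ν = 25.633146

σ√T = 0.4709·√0.637 = 0.375836
d₁ = (ln(S/K) + (r+σ²/2)T) / (σ√T) = (ln(84.22/103.79) + (0.0399+0.4709²/2)·0.637) / 0.375836 = (-0.208937 + 0.096043) / 0.375836 = -0.300382
d₂ = d₁ − σ√T = -0.300382 − 0.375836 = -0.676218
e^{−rT} = e^{−0.0399·0.637} = 0.974904
N(−d₁) = 0.618057,  N(−d₂) = 0.750549
Put price V = K·e^{−rT}·N(−d₂) − S·N(−d₁) = 75.944516 − 52.052784 = 23.891732
φ(d₁) = (1/√(2π))·e^{−d₁²/2} = 0.381344
ν = S·φ(d₁)·√T = 25.633146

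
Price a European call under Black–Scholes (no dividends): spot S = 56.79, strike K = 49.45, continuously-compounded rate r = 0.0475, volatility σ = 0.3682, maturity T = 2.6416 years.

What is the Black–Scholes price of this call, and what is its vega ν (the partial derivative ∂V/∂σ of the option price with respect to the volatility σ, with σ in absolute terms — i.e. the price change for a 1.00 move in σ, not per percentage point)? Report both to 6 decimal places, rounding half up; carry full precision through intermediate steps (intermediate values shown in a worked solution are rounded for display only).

price = 19.483614
ν = 27.999798

σ√T = 0.3682·√2.6416 = 0.598435
d₁ = (ln(S/K) + (r+σ²/2)T) / (σ√T) = (ln(56.79/49.45) + (0.0475+0.3682²/2)·2.6416) / 0.598435 = (0.138398 + 0.304538) / 0.598435 = 0.740158
d₂ = d₁ − σ√T = 0.740158 − 0.598435 = 0.141722
e^{−rT} = e^{−0.0475·2.6416} = 0.882077
N(d₁) = 0.770398,  N(d₂) = 0.556350
Call price V = S·N(d₁) − K·e^{−rT}·N(d₂) = 43.750896 − 24.267282 = 19.483614
φ(d₁) = (1/√(2π))·e^{−d₁²/2} = 0.303354
ν = S·φ(d₁)·√T = 27.999798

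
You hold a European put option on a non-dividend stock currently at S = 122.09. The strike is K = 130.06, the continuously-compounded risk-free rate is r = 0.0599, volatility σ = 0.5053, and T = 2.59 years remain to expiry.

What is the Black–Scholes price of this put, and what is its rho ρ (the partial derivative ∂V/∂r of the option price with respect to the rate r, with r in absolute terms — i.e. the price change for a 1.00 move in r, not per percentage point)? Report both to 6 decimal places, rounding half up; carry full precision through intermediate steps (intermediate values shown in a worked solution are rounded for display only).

σ√T = 0.5053·√2.59 = 0.813203
d₁ = (ln(S/K) + (r+σ²/2)T) / (σ√T) = (ln(122.09/130.06) + (0.0599+0.5053²/2)·2.59) / 0.813203 = (-0.063237 + 0.485791) / 0.813203 = 0.519616
d₂ = d₁ − σ√T = 0.519616 − 0.813203 = -0.293587
e^{−rT} = e^{−0.0599·2.59} = 0.856294
N(−d₁) = 0.301666,  N(−d₂) = 0.615463
Put price V = K·e^{−rT}·N(−d₂) − S·N(−d₁) = 68.543946 − 36.830357 = 31.713589
ρ = −K·T·e^{−rT}·N(−d₂) = -177.528820

price = 31.713589
ρ = -177.528820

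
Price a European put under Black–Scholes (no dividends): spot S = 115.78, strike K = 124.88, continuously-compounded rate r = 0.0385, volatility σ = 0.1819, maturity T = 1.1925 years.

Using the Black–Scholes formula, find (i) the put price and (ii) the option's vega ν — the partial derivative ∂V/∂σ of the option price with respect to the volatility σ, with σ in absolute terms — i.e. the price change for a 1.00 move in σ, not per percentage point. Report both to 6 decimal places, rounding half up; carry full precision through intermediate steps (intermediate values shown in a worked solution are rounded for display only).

price = 11.150081
ν = 50.375582

σ√T = 0.1819·√1.1925 = 0.198638
d₁ = (ln(S/K) + (r+σ²/2)T) / (σ√T) = (ln(115.78/124.88) + (0.0385+0.1819²/2)·1.1925) / 0.198638 = (-0.075661 + 0.065640) / 0.198638 = -0.050452
d₂ = d₁ − σ√T = -0.050452 − 0.198638 = -0.249090
e^{−rT} = e^{−0.0385·1.1925} = 0.955127
N(−d₁) = 0.520119,  N(−d₂) = 0.598354
Put price V = K·e^{−rT}·N(−d₂) − S·N(−d₁) = 71.369453 − 60.219372 = 11.150081
φ(d₁) = (1/√(2π))·e^{−d₁²/2} = 0.398435
ν = S·φ(d₁)·√T = 50.375582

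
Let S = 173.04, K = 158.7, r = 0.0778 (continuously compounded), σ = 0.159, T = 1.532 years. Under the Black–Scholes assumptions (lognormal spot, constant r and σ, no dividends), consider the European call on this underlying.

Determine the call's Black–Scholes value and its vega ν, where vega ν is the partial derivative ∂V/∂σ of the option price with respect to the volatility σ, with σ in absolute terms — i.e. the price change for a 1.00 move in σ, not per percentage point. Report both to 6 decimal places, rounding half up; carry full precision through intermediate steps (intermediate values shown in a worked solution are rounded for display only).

price = 34.511382
ν = 44.431835

σ√T = 0.159·√1.532 = 0.196801
d₁ = (ln(S/K) + (r+σ²/2)T) / (σ√T) = (ln(173.04/158.7) + (0.0778+0.159²/2)·1.532) / 0.196801 = (0.086507 + 0.138555) / 0.196801 = 1.143604
d₂ = d₁ − σ√T = 1.143604 − 0.196801 = 0.946803
e^{−rT} = e^{−0.0778·1.532} = 0.887639
N(d₁) = 0.873606,  N(d₂) = 0.828131
Call price V = S·N(d₁) − K·e^{−rT}·N(d₂) = 151.168791 − 116.657408 = 34.511382
φ(d₁) = (1/√(2π))·e^{−d₁²/2} = 0.207452
ν = S·φ(d₁)·√T = 44.431835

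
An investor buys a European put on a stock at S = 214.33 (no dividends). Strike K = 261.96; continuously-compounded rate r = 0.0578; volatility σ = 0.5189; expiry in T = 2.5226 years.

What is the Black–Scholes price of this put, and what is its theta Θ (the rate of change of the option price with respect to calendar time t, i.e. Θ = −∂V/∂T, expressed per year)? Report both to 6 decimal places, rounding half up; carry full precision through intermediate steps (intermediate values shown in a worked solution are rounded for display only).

price = 76.649047
Θ = -4.208063

σ√T = 0.5189·√2.5226 = 0.824153
d₁ = (ln(S/K) + (r+σ²/2)T) / (σ√T) = (ln(214.33/261.96) + (0.0578+0.5189²/2)·2.5226) / 0.824153 = (-0.200675 + 0.485420) / 0.824153 = 0.345501
d₂ = d₁ − σ√T = 0.345501 − 0.824153 = -0.478652
e^{−rT} = e^{−0.0578·2.5226} = 0.864325
N(−d₁) = 0.364859,  N(−d₂) = 0.683907
Put price V = K·e^{−rT}·N(−d₂) − S·N(−d₁) = 154.849274 − 78.200227 = 76.649047
φ(d₁) = (1/√(2π))·e^{−d₁²/2} = 0.375828
Θ = −S·φ(d₁)·σ/(2√T) + r·K·e^{−rT}·N(−d₂) = −13.158351 + 8.950288 = -4.208063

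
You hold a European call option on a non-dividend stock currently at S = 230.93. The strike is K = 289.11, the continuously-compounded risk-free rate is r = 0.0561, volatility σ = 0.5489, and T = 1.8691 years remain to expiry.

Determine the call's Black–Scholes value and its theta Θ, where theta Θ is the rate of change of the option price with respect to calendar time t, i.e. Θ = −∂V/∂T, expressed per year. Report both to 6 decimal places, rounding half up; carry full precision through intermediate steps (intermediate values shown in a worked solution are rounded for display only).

σ√T = 0.5489·√1.8691 = 0.750429
d₁ = (ln(S/K) + (r+σ²/2)T) / (σ√T) = (ln(230.93/289.11) + (0.0561+0.5489²/2)·1.8691) / 0.750429 = (-0.224693 + 0.386428) / 0.750429 = 0.215524
d₂ = d₁ − σ√T = 0.215524 − 0.750429 = -0.534905
e^{−rT} = e^{−0.0561·1.8691} = 0.900454
N(d₁) = 0.585321,  N(d₂) = 0.296358
Call price V = S·N(d₁) − K·e^{−rT}·N(d₂) = 135.168108 − 77.150911 = 58.017197
φ(d₁) = (1/√(2π))·e^{−d₁²/2} = 0.389783
Θ = −S·φ(d₁)·σ/(2√T) − r·K·e^{−rT}·N(d₂) = −18.069692 − 4.328166 = -22.397858

price = 58.017197
Θ = -22.397858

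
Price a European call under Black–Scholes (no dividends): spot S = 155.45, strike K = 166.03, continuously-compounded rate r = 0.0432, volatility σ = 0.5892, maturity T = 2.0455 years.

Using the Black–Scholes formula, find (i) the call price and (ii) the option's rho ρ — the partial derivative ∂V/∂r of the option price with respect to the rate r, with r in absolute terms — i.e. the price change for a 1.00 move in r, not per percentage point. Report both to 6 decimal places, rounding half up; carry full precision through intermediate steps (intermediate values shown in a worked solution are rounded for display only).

price = 51.936000
ρ = 107.743888

σ√T = 0.5892·√2.0455 = 0.842680
d₁ = (ln(S/K) + (r+σ²/2)T) / (σ√T) = (ln(155.45/166.03) + (0.0432+0.5892²/2)·2.0455) / 0.842680 = (-0.065844 + 0.443420) / 0.842680 = 0.448066
d₂ = d₁ − σ√T = 0.448066 − 0.842680 = -0.394614
e^{−rT} = e^{−0.0432·2.0455} = 0.915426
N(d₁) = 0.672947,  N(d₂) = 0.346564
Call price V = S·N(d₁) − K·e^{−rT}·N(d₂) = 104.609620 − 52.673619 = 51.936000
ρ = K·T·e^{−rT}·N(d₂) = 107.743888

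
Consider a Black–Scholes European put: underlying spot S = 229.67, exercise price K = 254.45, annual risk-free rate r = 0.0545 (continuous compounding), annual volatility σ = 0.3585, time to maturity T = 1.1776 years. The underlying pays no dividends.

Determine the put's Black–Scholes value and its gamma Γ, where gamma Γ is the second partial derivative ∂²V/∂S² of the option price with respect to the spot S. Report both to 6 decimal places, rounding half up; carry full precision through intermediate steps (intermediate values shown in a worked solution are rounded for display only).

σ√T = 0.3585·√1.1776 = 0.389034
d₁ = (ln(S/K) + (r+σ²/2)T) / (σ√T) = (ln(229.67/254.45) + (0.0545+0.3585²/2)·1.1776) / 0.389034 = (-0.102461 + 0.139853) / 0.389034 = 0.096116
d₂ = d₁ − σ√T = 0.096116 − 0.389034 = -0.292919
e^{−rT} = e^{−0.0545·1.1776} = 0.937837
N(−d₁) = 0.461714,  N(−d₂) = 0.615208
Put price V = K·e^{−rT}·N(−d₂) − S·N(−d₁) = 146.808674 − 106.041950 = 40.766724
φ(d₁) = (1/√(2π))·e^{−d₁²/2} = 0.397104
Γ = φ(d₁) / (S·σ·√T) = 0.004444

price = 40.766724
Γ = 0.004444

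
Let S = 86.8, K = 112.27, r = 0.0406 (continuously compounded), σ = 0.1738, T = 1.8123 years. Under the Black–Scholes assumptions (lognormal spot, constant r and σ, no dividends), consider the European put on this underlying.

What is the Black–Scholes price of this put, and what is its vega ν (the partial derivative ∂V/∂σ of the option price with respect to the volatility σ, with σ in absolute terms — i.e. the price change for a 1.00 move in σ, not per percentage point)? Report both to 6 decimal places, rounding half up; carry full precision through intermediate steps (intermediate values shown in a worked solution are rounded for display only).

σ√T = 0.1738·√1.8123 = 0.233973
d₁ = (ln(S/K) + (r+σ²/2)T) / (σ√T) = (ln(86.8/112.27) + (0.0406+0.1738²/2)·1.8123) / 0.233973 = (-0.257300 + 0.100951) / 0.233973 = -0.668237
d₂ = d₁ − σ√T = -0.668237 − 0.233973 = -0.902210
e^{−rT} = e^{−0.0406·1.8123} = 0.929062
N(−d₁) = 0.748009,  N(−d₂) = 0.816527
Put price V = K·e^{−rT}·N(−d₂) − S·N(−d₁) = 85.168556 − 64.927171 = 20.241385
φ(d₁) = (1/√(2π))·e^{−d₁²/2} = 0.319113
ν = S·φ(d₁)·√T = 37.288912

price = 20.241385
ν = 37.288912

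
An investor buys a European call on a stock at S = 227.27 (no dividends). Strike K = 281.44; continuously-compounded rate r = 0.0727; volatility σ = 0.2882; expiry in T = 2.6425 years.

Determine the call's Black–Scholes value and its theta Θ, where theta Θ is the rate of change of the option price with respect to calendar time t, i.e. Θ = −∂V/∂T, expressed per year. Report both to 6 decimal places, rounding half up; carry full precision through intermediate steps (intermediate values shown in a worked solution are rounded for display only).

σ√T = 0.2882·√2.6425 = 0.468491
d₁ = (ln(S/K) + (r+σ²/2)T) / (σ√T) = (ln(227.27/281.44) + (0.0727+0.2882²/2)·2.6425) / 0.468491 = (-0.213781 + 0.301852) / 0.468491 = 0.187989
d₂ = d₁ − σ√T = 0.187989 − 0.468491 = -0.280502
e^{−rT} = e^{−0.0727·2.6425} = 0.825216
N(d₁) = 0.574557,  N(d₂) = 0.389546
Call price V = S·N(d₁) − K·e^{−rT}·N(d₂) = 130.579657 − 90.471649 = 40.108008
φ(d₁) = (1/√(2π))·e^{−d₁²/2} = 0.391955
Θ = −S·φ(d₁)·σ/(2√T) − r·K·e^{−rT}·N(d₂) = −7.896501 − 6.577289 = -14.473790

price = 40.108008
Θ = -14.473790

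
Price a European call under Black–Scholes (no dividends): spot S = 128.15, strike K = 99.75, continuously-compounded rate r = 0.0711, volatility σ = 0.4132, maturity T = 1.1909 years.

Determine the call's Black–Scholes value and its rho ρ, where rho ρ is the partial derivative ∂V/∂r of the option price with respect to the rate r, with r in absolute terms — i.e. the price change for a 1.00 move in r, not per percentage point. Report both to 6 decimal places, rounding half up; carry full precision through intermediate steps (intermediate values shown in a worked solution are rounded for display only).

price = 42.887766
ρ = 76.157484

σ√T = 0.4132·√1.1909 = 0.450918
d₁ = (ln(S/K) + (r+σ²/2)T) / (σ√T) = (ln(128.15/99.75) + (0.0711+0.4132²/2)·1.1909) / 0.450918 = (0.250534 + 0.186337) / 0.450918 = 0.968847
d₂ = d₁ − σ√T = 0.968847 − 0.450918 = 0.517929
e^{−rT} = e^{−0.0711·1.1909} = 0.918813
N(d₁) = 0.833689,  N(d₂) = 0.697746
Call price V = S·N(d₁) − K·e^{−rT}·N(d₂) = 106.837286 − 63.949520 = 42.887766
ρ = K·T·e^{−rT}·N(d₂) = 76.157484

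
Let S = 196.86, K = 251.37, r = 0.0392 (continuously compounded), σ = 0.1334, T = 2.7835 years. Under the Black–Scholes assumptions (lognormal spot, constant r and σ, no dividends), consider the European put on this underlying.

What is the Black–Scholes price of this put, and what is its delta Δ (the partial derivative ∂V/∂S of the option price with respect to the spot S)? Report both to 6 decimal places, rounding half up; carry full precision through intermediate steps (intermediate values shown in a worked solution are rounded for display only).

σ√T = 0.1334·√2.7835 = 0.222562
d₁ = (ln(S/K) + (r+σ²/2)T) / (σ√T) = (ln(196.86/251.37) + (0.0392+0.1334²/2)·2.7835) / 0.222562 = (-0.244433 + 0.133880) / 0.222562 = -0.496728
d₂ = d₁ − σ√T = -0.496728 − 0.222562 = -0.719291
e^{−rT} = e^{−0.0392·2.7835} = 0.896629
N(−d₁) = 0.690310,  N(−d₂) = 0.764019
Put price V = K·e^{−rT}·N(−d₂) − S·N(−d₁) = 172.198901 − 135.894367 = 36.304534
Δ = −N(−d₁) = -0.690310

price = 36.304534
Δ = -0.690310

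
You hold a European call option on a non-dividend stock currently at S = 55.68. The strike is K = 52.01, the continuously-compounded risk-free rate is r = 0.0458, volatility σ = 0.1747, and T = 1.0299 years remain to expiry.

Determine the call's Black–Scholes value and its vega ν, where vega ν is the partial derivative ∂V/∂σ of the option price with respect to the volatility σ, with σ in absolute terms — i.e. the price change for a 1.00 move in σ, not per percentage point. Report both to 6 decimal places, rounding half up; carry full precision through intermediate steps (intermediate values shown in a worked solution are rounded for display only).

σ√T = 0.1747·√1.0299 = 0.177293
d₁ = (ln(S/K) + (r+σ²/2)T) / (σ√T) = (ln(55.68/52.01) + (0.0458+0.1747²/2)·1.0299) / 0.177293 = (0.068185 + 0.062886) / 0.177293 = 0.739291
d₂ = d₁ − σ√T = 0.739291 − 0.177293 = 0.561998
e^{−rT} = e^{−0.0458·1.0299} = 0.953926
N(d₁) = 0.770135,  N(d₂) = 0.712941
Call price V = S·N(d₁) − K·e^{−rT}·N(d₂) = 42.881106 − 35.371647 = 7.509459
φ(d₁) = (1/√(2π))·e^{−d₁²/2} = 0.303548
ν = S·φ(d₁)·√T = 17.152395

price = 7.509459
ν = 17.152395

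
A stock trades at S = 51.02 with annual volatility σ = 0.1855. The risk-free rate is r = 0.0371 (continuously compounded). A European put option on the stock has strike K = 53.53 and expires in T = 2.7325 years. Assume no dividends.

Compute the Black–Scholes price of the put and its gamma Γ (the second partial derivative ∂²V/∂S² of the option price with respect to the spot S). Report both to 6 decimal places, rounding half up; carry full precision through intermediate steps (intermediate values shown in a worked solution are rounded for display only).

σ√T = 0.1855·√2.7325 = 0.306637
d₁ = (ln(S/K) + (r+σ²/2)T) / (σ√T) = (ln(51.02/53.53) + (0.0371+0.1855²/2)·2.7325) / 0.306637 = (-0.048025 + 0.148389) / 0.306637 = 0.327307
d₂ = d₁ − σ√T = 0.327307 − 0.306637 = 0.020670
e^{−rT} = e^{−0.0371·2.7325} = 0.903593
N(−d₁) = 0.371718,  N(−d₂) = 0.491754
Put price V = K·e^{−rT}·N(−d₂) − S·N(−d₁) = 23.785844 − 18.965050 = 4.820794
φ(d₁) = (1/√(2π))·e^{−d₁²/2} = 0.378135
Γ = φ(d₁) / (S·σ·√T) = 0.024170

price = 4.820794
Γ = 0.024170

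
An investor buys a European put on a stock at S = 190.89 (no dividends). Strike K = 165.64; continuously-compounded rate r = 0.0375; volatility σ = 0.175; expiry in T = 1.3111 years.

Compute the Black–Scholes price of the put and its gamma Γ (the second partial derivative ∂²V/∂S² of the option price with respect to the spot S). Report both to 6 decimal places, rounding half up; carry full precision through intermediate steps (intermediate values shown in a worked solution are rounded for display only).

σ√T = 0.175·√1.3111 = 0.200381
d₁ = (ln(S/K) + (r+σ²/2)T) / (σ√T) = (ln(190.89/165.64) + (0.0375+0.175²/2)·1.3111) / 0.200381 = (0.141881 + 0.069242) / 0.200381 = 1.053610
d₂ = d₁ − σ√T = 1.053610 − 0.200381 = 0.853229
e^{−rT} = e^{−0.0375·1.3111} = 0.952023
N(−d₁) = 0.146031,  N(−d₂) = 0.196766
Put price V = K·e^{−rT}·N(−d₂) − S·N(−d₁) = 31.028666 − 27.875830 = 3.152836
φ(d₁) = (1/√(2π))·e^{−d₁²/2} = 0.229011
Γ = φ(d₁) / (S·σ·√T) = 0.005987

price = 3.152836
Γ = 0.005987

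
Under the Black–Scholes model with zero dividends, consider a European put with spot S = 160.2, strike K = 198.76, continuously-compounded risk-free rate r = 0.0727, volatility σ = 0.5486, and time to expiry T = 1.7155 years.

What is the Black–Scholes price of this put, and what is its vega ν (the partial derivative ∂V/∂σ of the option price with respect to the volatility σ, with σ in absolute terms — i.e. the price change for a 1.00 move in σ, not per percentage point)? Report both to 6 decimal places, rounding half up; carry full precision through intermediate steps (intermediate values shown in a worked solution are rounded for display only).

price = 55.081492
ν = 81.472551

σ√T = 0.5486·√1.7155 = 0.718540
d₁ = (ln(S/K) + (r+σ²/2)T) / (σ√T) = (ln(160.2/198.76) + (0.0727+0.5486²/2)·1.7155) / 0.718540 = (-0.215675 + 0.382867) / 0.718540 = 0.232683
d₂ = d₁ − σ√T = 0.232683 − 0.718540 = -0.485858
e^{−rT} = e^{−0.0727·1.7155} = 0.882747
N(−d₁) = 0.408004,  N(−d₂) = 0.686466
Put price V = K·e^{−rT}·N(−d₂) − S·N(−d₁) = 120.443715 − 65.362223 = 55.081492
φ(d₁) = (1/√(2π))·e^{−d₁²/2} = 0.388288
ν = S·φ(d₁)·√T = 81.472551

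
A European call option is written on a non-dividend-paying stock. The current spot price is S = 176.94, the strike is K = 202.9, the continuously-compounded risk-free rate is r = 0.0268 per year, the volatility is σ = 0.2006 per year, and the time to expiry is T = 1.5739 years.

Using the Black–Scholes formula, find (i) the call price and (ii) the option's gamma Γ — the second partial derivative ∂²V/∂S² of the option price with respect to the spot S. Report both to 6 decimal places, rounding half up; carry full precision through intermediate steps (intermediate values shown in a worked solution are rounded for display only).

σ√T = 0.2006·√1.5739 = 0.251663
d₁ = (ln(S/K) + (r+σ²/2)T) / (σ√T) = (ln(176.94/202.9) + (0.0268+0.2006²/2)·1.5739) / 0.251663 = (-0.136903 + 0.073848) / 0.251663 = -0.250553
d₂ = d₁ − σ√T = -0.250553 − 0.251663 = -0.502216
e^{−rT} = e^{−0.0268·1.5739} = 0.958697
N(d₁) = 0.401080,  N(d₂) = 0.307758
Call price V = S·N(d₁) − K·e^{−rT}·N(d₂) = 70.967086 − 59.864921 = 11.102165
φ(d₁) = (1/√(2π))·e^{−d₁²/2} = 0.386615
Γ = φ(d₁) / (S·σ·√T) = 0.008682

price = 11.102165
Γ = 0.008682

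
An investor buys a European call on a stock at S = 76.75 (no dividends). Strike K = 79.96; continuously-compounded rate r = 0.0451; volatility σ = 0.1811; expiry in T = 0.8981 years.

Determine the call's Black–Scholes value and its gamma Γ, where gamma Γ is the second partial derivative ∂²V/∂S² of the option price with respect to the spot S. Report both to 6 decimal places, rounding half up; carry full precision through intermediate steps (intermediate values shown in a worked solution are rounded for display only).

price = 5.231771
Γ = 0.030182

σ√T = 0.1811·√0.8981 = 0.171625
d₁ = (ln(S/K) + (r+σ²/2)T) / (σ√T) = (ln(76.75/79.96) + (0.0451+0.1811²/2)·0.8981) / 0.171625 = (-0.040973 + 0.055232) / 0.171625 = 0.083081
d₂ = d₁ − σ√T = 0.083081 − 0.171625 = -0.088544
e^{−rT} = e^{−0.0451·0.8981} = 0.960305
N(d₁) = 0.533106,  N(d₂) = 0.464722
Call price V = S·N(d₁) − K·e^{−rT}·N(d₂) = 40.915917 − 35.684146 = 5.231771
φ(d₁) = (1/√(2π))·e^{−d₁²/2} = 0.397568
Γ = φ(d₁) / (S·σ·√T) = 0.030182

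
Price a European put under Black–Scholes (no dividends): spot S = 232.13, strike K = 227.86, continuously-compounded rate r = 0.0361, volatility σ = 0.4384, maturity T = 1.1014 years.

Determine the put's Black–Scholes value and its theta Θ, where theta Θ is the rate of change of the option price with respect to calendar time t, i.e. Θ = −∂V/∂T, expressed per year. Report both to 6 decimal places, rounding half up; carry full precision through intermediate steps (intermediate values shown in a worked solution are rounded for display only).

price = 34.785432
Θ = -13.871745

σ√T = 0.4384·√1.1014 = 0.460090
d₁ = (ln(S/K) + (r+σ²/2)T) / (σ√T) = (ln(232.13/227.86) + (0.0361+0.4384²/2)·1.1014) / 0.460090 = (0.018566 + 0.145602) / 0.460090 = 0.356817
d₂ = d₁ − σ√T = 0.356817 − 0.460090 = -0.103273
e^{−rT} = e^{−0.0361·1.1014} = 0.961020
N(−d₁) = 0.360614,  N(−d₂) = 0.541127
Put price V = K·e^{−rT}·N(−d₂) − S·N(−d₁) = 118.494817 − 83.709385 = 34.785432
φ(d₁) = (1/√(2π))·e^{−d₁²/2} = 0.374337
Θ = −S·φ(d₁)·σ/(2√T) + r·K·e^{−rT}·N(−d₂) = −18.149408 + 4.277663 = -13.871745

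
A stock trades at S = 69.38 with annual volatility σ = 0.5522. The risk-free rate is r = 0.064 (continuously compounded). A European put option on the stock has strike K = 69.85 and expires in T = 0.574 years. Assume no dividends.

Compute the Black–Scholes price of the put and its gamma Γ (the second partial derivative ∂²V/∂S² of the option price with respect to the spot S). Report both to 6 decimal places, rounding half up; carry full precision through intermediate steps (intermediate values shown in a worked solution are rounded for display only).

price = 10.329926
Γ = 0.013213

σ√T = 0.5522·√0.574 = 0.418362
d₁ = (ln(S/K) + (r+σ²/2)T) / (σ√T) = (ln(69.38/69.85) + (0.064+0.5522²/2)·0.574) / 0.418362 = (-0.006751 + 0.124249) / 0.418362 = 0.280852
d₂ = d₁ − σ√T = 0.280852 − 0.418362 = -0.137510
e^{−rT} = e^{−0.064·0.574} = 0.963931
N(−d₁) = 0.389412,  N(−d₂) = 0.554686
Put price V = K·e^{−rT}·N(−d₂) − S·N(−d₁) = 37.347318 − 27.017392 = 10.329926
φ(d₁) = (1/√(2π))·e^{−d₁²/2} = 0.383515
Γ = φ(d₁) / (S·σ·√T) = 0.013213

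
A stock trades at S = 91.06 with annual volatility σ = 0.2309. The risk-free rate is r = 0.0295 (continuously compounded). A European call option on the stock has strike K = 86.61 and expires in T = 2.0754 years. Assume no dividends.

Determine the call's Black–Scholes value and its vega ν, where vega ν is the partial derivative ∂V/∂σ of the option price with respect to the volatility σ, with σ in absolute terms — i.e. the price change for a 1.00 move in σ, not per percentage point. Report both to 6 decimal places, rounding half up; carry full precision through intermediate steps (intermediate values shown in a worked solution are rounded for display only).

σ√T = 0.2309·√2.0754 = 0.332640
d₁ = (ln(S/K) + (r+σ²/2)T) / (σ√T) = (ln(91.06/86.61) + (0.0295+0.2309²/2)·2.0754) / 0.332640 = (0.050103 + 0.116549) / 0.332640 = 0.500999
d₂ = d₁ − σ√T = 0.500999 − 0.332640 = 0.168359
e^{−rT} = e^{−0.0295·2.0754} = 0.940612
N(d₁) = 0.691814,  N(d₂) = 0.566849
Call price V = S·N(d₁) − K·e^{−rT}·N(d₂) = 62.996589 − 46.179197 = 16.817391
φ(d₁) = (1/√(2π))·e^{−d₁²/2} = 0.351889
ν = S·φ(d₁)·√T = 46.162006

price = 16.817391
ν = 46.162006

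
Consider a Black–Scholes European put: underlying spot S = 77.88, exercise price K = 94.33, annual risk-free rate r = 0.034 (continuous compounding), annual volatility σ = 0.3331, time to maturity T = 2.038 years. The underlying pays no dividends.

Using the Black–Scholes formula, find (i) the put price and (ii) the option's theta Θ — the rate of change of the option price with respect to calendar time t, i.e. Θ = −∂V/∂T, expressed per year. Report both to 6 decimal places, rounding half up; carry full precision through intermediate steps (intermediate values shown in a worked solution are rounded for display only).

σ√T = 0.3331·√2.038 = 0.475529
d₁ = (ln(S/K) + (r+σ²/2)T) / (σ√T) = (ln(77.88/94.33) + (0.034+0.3331²/2)·2.038) / 0.475529 = (-0.191630 + 0.182356) / 0.475529 = -0.019503
d₂ = d₁ − σ√T = -0.019503 − 0.475529 = -0.495032
e^{−rT} = e^{−0.034·2.038} = 0.933054
N(−d₁) = 0.507780,  N(−d₂) = 0.689711
Put price V = K·e^{−rT}·N(−d₂) − S·N(−d₁) = 60.704932 − 39.545918 = 21.159013
φ(d₁) = (1/√(2π))·e^{−d₁²/2} = 0.398866
Θ = −S·φ(d₁)·σ/(2√T) + r·K·e^{−rT}·N(−d₂) = −3.624065 + 2.063968 = -1.560097

price = 21.159013
Θ = -1.560097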